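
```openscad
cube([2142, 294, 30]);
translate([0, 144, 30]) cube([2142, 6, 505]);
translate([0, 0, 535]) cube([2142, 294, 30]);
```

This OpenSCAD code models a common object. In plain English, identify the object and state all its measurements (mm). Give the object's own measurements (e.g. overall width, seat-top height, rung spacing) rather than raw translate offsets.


An I-beam lying along x, 2142 mm long. Overall section height 565 mm. Two flanges 294 mm wide (y) and 30 mm thick, one on the floor and one at the top; a web 6 mm thick runs between them, centred on the flange width.


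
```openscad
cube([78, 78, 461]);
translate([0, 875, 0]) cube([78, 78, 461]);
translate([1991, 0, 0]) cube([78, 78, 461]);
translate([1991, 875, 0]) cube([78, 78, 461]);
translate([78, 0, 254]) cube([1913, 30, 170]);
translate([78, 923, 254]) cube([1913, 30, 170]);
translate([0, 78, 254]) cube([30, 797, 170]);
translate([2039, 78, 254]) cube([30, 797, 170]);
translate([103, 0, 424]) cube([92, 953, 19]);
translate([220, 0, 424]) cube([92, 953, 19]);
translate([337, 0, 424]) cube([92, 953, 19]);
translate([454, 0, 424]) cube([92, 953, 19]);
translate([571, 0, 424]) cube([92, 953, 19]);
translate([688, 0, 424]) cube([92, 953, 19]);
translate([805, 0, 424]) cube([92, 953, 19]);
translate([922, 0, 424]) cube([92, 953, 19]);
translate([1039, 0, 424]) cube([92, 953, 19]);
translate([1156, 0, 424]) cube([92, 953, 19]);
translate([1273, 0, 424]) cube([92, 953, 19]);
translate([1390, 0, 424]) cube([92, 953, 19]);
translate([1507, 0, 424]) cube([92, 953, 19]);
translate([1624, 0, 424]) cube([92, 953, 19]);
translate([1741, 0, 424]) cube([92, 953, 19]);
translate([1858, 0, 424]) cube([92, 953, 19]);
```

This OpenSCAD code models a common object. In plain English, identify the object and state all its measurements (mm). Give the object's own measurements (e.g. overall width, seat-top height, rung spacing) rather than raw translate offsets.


A bed frame 2069 mm long (x) by 953 mm wide (y). Four 78×78 mm corner posts, 461 mm tall, at the corners of the footprint. Four rails of 30 mm thickness and 170 mm height run between adjacent posts with their undersides at z = 254 mm, their outer faces flush with the outside of the frame (the two x-running rails run between the posts' inner faces; the two y-running rails run between the posts' inner faces). 16 slats, each 92 mm wide (x) and 19 mm thick, lie across the top of the two x-running rails, running the full 953 mm width of the frame in y; along x they sit between the end posts with a 25 mm gap after the −x posts and between neighbouring slats, leaving 41 mm before the +x posts.


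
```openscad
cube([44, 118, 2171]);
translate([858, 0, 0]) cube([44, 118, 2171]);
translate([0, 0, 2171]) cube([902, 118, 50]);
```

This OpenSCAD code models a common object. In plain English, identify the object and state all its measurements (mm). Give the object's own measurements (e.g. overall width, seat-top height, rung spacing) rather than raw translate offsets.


A door frame. The clear opening is 814 mm wide and 2171 mm high. Two 44 mm wide jambs, 118 mm deep, stand either side of the opening from the floor to the top of the opening. A 50 mm thick head sits across the top of both jambs, spanning the full outside width of the frame.


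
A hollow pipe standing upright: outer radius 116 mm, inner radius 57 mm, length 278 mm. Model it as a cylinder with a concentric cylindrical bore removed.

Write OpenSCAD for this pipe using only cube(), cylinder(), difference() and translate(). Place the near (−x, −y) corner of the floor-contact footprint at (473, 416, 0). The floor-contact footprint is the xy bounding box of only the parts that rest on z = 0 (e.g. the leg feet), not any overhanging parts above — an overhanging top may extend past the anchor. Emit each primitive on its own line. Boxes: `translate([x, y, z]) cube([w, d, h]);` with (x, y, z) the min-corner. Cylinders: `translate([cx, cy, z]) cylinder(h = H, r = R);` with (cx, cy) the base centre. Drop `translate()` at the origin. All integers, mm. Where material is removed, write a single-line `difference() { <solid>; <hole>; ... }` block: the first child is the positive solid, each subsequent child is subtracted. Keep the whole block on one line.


difference() { translate([589, 532, 0]) cylinder(h = 278, r = 116); translate([589, 532, 0]) cylinder(h = 278, r = 57); }


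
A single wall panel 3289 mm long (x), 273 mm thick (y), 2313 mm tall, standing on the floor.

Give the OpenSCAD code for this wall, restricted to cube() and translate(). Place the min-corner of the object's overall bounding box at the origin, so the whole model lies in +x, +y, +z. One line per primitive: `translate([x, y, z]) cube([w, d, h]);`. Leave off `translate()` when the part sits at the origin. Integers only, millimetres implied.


cube([3289, 273, 2313]);


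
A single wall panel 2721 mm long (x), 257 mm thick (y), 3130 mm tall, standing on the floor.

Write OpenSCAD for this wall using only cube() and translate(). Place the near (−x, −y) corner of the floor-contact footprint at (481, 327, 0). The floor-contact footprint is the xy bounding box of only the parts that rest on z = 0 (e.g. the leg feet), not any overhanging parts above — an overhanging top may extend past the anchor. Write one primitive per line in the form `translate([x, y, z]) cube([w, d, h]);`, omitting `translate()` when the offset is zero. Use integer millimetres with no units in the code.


translate([481, 327, 0]) cube([2721, 257, 3130]);


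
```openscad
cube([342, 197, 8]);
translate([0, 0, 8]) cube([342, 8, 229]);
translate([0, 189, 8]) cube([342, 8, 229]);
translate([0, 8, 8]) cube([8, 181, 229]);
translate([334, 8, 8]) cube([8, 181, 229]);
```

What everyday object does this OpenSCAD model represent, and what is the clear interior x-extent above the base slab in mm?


An open box. The internal width is 326 mm.

A 342×197 base slab with four walls standing on it — an open box. The base is 342 mm wide and the walls are 8 mm thick, so the internal width is 342 − 2 × 8 = 326 mm.


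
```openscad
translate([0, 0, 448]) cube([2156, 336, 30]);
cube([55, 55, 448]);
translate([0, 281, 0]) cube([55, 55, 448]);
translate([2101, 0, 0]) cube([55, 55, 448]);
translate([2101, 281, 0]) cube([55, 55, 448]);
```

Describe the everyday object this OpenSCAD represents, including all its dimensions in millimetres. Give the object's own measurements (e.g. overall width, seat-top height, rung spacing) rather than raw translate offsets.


A long wooden bench with a 2156 mm (x) × 336 mm (y) seat, 30 mm thick, its top surface 478 mm above the floor. Four 55 mm square legs at the seat corners, flush with the edges, run from z = 0 to the seat underside.


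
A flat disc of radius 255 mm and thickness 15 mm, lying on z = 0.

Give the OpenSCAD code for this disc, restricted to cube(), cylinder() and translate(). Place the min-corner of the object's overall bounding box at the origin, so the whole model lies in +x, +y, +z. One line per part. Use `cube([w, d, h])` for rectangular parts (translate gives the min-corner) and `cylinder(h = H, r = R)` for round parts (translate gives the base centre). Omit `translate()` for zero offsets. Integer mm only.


translate([255, 255, 0]) cylinder(h = 15, r = 255);


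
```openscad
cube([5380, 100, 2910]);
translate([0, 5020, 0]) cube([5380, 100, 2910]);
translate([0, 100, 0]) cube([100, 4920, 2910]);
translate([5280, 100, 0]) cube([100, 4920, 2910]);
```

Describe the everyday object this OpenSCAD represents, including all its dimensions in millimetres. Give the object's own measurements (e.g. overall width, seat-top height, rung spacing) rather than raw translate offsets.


The wall frame of a small rectangular building: four walls, each 2910 mm tall and 100 mm thick, enclosing a footprint 5380 mm (x) by 5120 mm (y) outside-to-outside, with no floor or roof. The front and back walls (the −y and +y sides) span the full width; the two side walls fit between them.


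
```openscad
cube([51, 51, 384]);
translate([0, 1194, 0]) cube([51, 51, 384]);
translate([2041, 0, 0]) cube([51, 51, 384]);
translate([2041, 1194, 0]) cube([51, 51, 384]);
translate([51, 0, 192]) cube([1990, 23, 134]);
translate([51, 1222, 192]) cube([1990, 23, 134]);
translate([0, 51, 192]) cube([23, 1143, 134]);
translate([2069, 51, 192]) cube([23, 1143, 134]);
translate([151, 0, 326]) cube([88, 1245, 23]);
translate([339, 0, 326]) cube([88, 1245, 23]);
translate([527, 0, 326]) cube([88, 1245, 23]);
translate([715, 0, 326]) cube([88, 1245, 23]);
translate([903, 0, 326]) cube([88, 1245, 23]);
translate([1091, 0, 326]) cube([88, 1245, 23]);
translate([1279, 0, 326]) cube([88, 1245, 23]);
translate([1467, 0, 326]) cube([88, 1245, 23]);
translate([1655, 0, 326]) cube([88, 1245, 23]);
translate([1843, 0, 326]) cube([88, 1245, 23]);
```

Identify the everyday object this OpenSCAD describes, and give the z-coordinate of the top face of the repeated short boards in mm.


A bed frame. The slat-top height is 349 mm.

Four posts, four rails, and a row of slats — a bed frame. Slats sit on the rails at z = 192 + 134 = 326; with slat thickness 23, the top is 349 mm.


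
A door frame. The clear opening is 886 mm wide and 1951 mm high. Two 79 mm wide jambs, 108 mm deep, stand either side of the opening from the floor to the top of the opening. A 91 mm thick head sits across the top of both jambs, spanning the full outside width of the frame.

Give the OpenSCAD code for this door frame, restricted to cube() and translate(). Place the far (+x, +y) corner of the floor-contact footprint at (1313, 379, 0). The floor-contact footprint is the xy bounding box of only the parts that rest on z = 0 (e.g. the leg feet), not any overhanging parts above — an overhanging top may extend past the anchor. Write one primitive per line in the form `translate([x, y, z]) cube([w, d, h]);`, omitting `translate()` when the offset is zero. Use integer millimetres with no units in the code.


translate([269, 271, 0]) cube([79, 108, 1951]);
translate([1234, 271, 0]) cube([79, 108, 1951]);
translate([269, 271, 1951]) cube([1044, 108, 91]);


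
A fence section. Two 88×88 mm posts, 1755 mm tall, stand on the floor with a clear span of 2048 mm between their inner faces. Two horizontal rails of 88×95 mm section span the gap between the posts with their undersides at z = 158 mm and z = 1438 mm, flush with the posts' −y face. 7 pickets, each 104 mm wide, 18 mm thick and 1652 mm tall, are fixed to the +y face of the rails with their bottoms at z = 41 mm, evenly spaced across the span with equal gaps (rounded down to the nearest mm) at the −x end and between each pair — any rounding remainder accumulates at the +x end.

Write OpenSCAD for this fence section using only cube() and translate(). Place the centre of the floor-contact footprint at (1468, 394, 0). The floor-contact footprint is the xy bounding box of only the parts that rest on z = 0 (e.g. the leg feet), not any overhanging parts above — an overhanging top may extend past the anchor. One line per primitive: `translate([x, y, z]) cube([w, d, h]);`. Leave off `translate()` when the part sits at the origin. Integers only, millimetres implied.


translate([356, 350, 0]) cube([88, 88, 1755]);
translate([2492, 350, 0]) cube([88, 88, 1755]);
translate([444, 350, 158]) cube([2048, 88, 95]);
translate([444, 350, 1438]) cube([2048, 88, 95]);
translate([609, 438, 41]) cube([104, 18, 1652]);
translate([878, 438, 41]) cube([104, 18, 1652]);
translate([1147, 438, 41]) cube([104, 18, 1652]);
translate([1416, 438, 41]) cube([104, 18, 1652]);
translate([1685, 438, 41]) cube([104, 18, 1652]);
translate([1954, 438, 41]) cube([104, 18, 1652]);
translate([2223, 438, 41]) cube([104, 18, 1652]);


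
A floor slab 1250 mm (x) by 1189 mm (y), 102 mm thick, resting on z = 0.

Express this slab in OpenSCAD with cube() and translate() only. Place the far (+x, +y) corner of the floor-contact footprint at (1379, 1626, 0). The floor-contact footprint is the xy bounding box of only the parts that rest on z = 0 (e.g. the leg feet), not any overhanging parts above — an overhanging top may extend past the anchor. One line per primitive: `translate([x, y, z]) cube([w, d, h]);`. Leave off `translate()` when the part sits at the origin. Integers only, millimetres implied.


translate([129, 437, 0]) cube([1250, 1189, 102]);


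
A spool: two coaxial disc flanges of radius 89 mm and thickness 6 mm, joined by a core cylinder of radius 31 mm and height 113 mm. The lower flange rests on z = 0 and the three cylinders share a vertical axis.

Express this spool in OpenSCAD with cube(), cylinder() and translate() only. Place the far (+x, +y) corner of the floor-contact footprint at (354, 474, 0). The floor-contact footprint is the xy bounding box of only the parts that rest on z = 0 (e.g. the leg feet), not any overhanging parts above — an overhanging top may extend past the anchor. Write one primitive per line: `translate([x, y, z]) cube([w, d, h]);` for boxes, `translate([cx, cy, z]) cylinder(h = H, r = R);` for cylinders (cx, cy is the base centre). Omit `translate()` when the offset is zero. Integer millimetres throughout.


translate([265, 385, 0]) cylinder(h = 6, r = 89);
translate([265, 385, 6]) cylinder(h = 113, r = 31);
translate([265, 385, 119]) cylinder(h = 6, r = 89);


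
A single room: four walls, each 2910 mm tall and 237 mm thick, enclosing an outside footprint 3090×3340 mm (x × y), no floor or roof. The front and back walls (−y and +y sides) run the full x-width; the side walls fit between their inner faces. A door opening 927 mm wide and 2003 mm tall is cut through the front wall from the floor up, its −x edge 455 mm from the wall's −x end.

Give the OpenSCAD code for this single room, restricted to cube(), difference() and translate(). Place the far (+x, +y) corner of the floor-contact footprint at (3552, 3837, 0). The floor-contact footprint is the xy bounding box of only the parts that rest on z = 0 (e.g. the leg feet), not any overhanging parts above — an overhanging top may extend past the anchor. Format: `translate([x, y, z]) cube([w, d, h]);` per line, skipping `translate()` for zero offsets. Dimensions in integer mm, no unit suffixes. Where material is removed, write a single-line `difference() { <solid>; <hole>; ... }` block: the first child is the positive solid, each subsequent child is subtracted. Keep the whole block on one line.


difference() { translate([462, 497, 0]) cube([3090, 237, 2910]); translate([917, 497, 0]) cube([927, 237, 2003]); }
translate([462, 3600, 0]) cube([3090, 237, 2910]);
translate([462, 734, 0]) cube([237, 2866, 2910]);
translate([3315, 734, 0]) cube([237, 2866, 2910]);


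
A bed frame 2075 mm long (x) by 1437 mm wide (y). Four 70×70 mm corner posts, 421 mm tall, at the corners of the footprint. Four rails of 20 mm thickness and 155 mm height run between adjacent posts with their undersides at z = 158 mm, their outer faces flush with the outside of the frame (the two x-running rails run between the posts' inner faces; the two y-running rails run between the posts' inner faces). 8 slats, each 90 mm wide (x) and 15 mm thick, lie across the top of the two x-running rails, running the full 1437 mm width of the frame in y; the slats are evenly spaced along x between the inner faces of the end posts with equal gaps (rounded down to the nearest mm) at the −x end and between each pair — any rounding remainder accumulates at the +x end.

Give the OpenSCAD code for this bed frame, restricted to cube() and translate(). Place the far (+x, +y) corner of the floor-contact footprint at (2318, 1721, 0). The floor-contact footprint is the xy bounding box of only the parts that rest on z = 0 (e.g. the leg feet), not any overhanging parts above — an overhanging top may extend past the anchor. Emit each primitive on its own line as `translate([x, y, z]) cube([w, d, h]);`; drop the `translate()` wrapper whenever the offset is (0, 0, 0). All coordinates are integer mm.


translate([243, 284, 0]) cube([70, 70, 421]);
translate([243, 1651, 0]) cube([70, 70, 421]);
translate([2248, 284, 0]) cube([70, 70, 421]);
translate([2248, 1651, 0]) cube([70, 70, 421]);
translate([313, 284, 158]) cube([1935, 20, 155]);
translate([313, 1701, 158]) cube([1935, 20, 155]);
translate([243, 354, 158]) cube([20, 1297, 155]);
translate([2298, 354, 158]) cube([20, 1297, 155]);
translate([448, 284, 313]) cube([90, 1437, 15]);
translate([673, 284, 313]) cube([90, 1437, 15]);
translate([898, 284, 313]) cube([90, 1437, 15]);
translate([1123, 284, 313]) cube([90, 1437, 15]);
translate([1348, 284, 313]) cube([90, 1437, 15]);
translate([1573, 284, 313]) cube([90, 1437, 15]);
translate([1798, 284, 313]) cube([90, 1437, 15]);
translate([2023, 284, 313]) cube([90, 1437, 15]);


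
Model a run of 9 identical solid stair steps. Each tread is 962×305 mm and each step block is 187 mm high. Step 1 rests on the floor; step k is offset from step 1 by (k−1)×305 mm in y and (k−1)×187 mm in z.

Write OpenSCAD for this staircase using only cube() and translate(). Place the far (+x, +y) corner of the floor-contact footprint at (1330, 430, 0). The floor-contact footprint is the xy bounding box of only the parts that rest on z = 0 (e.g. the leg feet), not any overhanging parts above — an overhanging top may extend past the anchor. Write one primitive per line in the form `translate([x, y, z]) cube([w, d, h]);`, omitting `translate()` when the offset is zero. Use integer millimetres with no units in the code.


translate([368, 125, 0]) cube([962, 305, 187]);
translate([368, 430, 187]) cube([962, 305, 187]);
translate([368, 735, 374]) cube([962, 305, 187]);
translate([368, 1040, 561]) cube([962, 305, 187]);
translate([368, 1345, 748]) cube([962, 305, 187]);
translate([368, 1650, 935]) cube([962, 305, 187]);
translate([368, 1955, 1122]) cube([962, 305, 187]);
translate([368, 2260, 1309]) cube([962, 305, 187]);
translate([368, 2565, 1496]) cube([962, 305, 187]);


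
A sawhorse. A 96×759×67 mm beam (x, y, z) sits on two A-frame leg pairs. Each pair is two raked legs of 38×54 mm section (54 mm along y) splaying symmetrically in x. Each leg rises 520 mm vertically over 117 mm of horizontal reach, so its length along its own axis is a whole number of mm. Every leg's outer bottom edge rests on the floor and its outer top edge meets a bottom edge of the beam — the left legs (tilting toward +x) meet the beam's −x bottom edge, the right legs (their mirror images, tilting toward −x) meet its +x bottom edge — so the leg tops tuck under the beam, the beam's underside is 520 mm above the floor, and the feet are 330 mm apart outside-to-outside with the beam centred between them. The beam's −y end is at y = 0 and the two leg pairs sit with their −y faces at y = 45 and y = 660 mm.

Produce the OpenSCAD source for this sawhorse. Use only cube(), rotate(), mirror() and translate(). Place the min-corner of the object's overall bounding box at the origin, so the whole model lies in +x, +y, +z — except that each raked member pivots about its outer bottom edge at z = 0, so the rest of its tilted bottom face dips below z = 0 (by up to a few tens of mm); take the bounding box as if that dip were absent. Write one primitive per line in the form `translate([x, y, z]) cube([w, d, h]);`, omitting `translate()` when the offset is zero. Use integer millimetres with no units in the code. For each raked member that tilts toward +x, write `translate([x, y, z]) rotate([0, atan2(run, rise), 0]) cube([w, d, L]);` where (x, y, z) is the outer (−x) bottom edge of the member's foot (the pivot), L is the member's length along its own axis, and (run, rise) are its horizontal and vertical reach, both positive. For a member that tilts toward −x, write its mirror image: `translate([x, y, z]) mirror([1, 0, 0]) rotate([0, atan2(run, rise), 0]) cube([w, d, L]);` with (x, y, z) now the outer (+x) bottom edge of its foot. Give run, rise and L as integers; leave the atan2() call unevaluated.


translate([117, 0, 520]) cube([96, 759, 67]);
translate([0, 45, 0]) rotate([0, atan2(117, 520), 0]) cube([38, 54, 533]);
translate([330, 45, 0]) mirror([1, 0, 0]) rotate([0, atan2(117, 520), 0]) cube([38, 54, 533]);
translate([0, 660, 0]) rotate([0, atan2(117, 520), 0]) cube([38, 54, 533]);
translate([330, 660, 0]) mirror([1, 0, 0]) rotate([0, atan2(117, 520), 0]) cube([38, 54, 533]);


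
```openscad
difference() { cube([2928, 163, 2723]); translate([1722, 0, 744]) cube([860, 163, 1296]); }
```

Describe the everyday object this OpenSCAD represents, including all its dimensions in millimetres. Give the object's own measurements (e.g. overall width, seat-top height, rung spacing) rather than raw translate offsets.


A wall 2928 mm long (x), 163 mm thick (y), 2723 mm tall, with a rectangular window opening cut through it. The opening is 860 mm wide and 1296 mm tall; its sill is at z = 744 mm and its near (−x) edge is 1722 mm from the wall's −x end. The opening passes through the full wall thickness.


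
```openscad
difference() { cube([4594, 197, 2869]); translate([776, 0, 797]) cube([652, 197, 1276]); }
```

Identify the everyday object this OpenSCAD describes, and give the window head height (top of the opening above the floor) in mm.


A wall with a window opening. The window head height is 2073 mm.

A wall with a rectangular opening subtracted — a window. Sill at z = 797, opening 1276 mm tall, so the head is at 797 + 1276 = 2073 mm.


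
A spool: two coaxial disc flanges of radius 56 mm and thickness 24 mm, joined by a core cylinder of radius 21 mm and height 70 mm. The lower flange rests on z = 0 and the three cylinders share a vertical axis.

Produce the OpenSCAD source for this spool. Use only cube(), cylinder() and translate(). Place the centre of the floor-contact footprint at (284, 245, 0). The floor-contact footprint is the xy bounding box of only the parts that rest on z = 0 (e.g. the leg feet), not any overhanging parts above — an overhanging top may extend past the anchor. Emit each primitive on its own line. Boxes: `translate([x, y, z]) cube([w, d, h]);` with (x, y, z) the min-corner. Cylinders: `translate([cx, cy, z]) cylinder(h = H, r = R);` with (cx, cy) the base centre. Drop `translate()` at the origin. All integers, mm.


translate([284, 245, 0]) cylinder(h = 24, r = 56);
translate([284, 245, 24]) cylinder(h = 70, r = 21);
translate([284, 245, 94]) cylinder(h = 24, r = 56);


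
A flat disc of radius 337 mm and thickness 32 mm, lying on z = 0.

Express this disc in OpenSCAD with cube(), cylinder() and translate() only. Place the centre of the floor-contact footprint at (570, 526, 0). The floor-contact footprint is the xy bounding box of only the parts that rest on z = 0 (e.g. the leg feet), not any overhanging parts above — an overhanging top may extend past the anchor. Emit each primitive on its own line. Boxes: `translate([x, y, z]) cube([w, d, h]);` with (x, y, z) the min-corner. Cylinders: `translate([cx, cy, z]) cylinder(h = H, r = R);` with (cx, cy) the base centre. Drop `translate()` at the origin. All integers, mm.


translate([570, 526, 0]) cylinder(h = 32, r = 337);


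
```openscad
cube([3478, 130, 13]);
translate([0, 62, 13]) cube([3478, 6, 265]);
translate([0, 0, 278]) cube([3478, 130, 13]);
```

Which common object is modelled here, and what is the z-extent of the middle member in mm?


An I-beam. The web height is 265 mm.

Two wide flanges with a thin centred web — an I-beam. Overall 291 mm minus two 13 mm flanges gives a web of 291 − 2·13 = 265 mm.


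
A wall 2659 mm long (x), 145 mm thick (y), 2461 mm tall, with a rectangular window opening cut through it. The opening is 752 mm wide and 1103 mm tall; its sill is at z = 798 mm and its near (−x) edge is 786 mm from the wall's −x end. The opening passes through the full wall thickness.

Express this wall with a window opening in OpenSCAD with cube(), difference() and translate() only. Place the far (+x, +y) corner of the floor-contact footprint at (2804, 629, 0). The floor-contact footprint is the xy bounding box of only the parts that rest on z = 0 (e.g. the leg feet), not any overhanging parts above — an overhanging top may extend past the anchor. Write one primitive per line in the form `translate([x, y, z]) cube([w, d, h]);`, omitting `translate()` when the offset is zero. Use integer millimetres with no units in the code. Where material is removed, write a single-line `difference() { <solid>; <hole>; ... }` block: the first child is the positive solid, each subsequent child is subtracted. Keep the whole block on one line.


difference() { translate([145, 484, 0]) cube([2659, 145, 2461]); translate([931, 484, 798]) cube([752, 145, 1103]); }


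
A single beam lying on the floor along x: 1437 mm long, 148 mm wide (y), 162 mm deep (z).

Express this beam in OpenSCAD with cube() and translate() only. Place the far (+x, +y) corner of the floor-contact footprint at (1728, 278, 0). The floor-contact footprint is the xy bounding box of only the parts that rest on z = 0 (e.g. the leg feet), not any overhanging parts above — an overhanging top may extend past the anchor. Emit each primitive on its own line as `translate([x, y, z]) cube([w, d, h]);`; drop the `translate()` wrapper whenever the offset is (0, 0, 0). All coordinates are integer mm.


translate([291, 130, 0]) cube([1437, 148, 162]);


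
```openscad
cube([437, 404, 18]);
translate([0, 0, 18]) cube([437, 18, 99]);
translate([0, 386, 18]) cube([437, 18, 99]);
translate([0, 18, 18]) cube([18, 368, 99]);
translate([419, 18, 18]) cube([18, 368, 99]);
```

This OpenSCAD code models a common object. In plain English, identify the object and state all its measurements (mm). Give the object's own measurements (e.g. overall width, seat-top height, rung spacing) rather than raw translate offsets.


An open-topped rectangular box: outside dimensions 437×404×117 mm, with a uniform wall and base thickness of 18 mm. The base is a full 437×404 slab on the floor; four walls sit on top of the base. The front and back walls (the −y and +y sides) span the full width; the two side walls fit between them.


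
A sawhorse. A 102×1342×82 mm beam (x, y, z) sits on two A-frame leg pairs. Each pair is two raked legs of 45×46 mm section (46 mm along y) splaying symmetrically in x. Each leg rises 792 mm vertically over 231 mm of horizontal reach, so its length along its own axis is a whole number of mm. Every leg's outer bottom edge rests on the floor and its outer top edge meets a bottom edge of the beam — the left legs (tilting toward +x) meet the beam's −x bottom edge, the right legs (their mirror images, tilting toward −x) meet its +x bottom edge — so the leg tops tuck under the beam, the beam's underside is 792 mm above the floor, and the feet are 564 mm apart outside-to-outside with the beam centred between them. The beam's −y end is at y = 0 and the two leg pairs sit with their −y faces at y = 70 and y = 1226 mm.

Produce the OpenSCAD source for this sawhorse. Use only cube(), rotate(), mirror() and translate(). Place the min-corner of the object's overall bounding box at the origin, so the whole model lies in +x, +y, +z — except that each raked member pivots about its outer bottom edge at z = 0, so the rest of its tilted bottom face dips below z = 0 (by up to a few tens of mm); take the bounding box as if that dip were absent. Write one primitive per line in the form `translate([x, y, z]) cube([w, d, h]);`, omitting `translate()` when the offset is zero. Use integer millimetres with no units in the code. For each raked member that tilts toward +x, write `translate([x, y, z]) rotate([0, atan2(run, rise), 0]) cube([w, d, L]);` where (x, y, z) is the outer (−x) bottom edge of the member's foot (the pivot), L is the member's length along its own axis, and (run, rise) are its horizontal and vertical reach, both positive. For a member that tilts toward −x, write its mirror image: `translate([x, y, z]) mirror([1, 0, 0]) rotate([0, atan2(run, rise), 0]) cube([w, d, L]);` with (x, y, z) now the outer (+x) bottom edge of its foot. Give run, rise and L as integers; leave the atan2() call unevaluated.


translate([231, 0, 792]) cube([102, 1342, 82]);
translate([0, 70, 0]) rotate([0, atan2(231, 792), 0]) cube([45, 46, 825]);
translate([564, 70, 0]) mirror([1, 0, 0]) rotate([0, atan2(231, 792), 0]) cube([45, 46, 825]);
translate([0, 1226, 0]) rotate([0, atan2(231, 792), 0]) cube([45, 46, 825]);
translate([564, 1226, 0]) mirror([1, 0, 0]) rotate([0, atan2(231, 792), 0]) cube([45, 46, 825]);


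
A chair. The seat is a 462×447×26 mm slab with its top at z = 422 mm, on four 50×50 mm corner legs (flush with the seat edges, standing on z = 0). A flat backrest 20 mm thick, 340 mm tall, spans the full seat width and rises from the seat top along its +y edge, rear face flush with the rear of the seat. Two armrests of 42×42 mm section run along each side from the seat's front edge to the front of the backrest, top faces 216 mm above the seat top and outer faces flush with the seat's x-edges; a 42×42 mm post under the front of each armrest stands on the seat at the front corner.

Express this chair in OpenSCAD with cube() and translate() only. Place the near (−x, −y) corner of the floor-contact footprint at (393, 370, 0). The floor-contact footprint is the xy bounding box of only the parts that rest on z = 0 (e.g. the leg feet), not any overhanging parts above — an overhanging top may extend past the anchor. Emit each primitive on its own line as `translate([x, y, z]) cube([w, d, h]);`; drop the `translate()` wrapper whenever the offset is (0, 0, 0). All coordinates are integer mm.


translate([393, 370, 396]) cube([462, 447, 26]);
translate([393, 370, 0]) cube([50, 50, 396]);
translate([805, 370, 0]) cube([50, 50, 396]);
translate([393, 767, 0]) cube([50, 50, 396]);
translate([805, 767, 0]) cube([50, 50, 396]);
translate([393, 797, 422]) cube([462, 20, 340]);
translate([393, 370, 596]) cube([42, 427, 42]);
translate([813, 370, 596]) cube([42, 427, 42]);
translate([393, 370, 422]) cube([42, 42, 174]);
translate([813, 370, 422]) cube([42, 42, 174]);


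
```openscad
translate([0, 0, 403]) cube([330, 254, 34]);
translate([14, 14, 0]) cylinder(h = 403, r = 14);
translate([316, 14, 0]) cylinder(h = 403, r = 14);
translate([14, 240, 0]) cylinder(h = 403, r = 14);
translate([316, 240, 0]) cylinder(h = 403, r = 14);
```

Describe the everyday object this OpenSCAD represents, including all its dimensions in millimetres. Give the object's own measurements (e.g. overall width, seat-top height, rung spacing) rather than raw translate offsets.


A simple wooden stool: a rectangular seat 330 mm (x) by 254 mm (y), 34 mm thick, top face at z = 437 mm, on four round legs, each 28 mm in diameter. The legs rest on z = 0, each leg's axis is inset half a diameter from the nearest pair of seat edges (so the leg's bounding box is flush with the corner).


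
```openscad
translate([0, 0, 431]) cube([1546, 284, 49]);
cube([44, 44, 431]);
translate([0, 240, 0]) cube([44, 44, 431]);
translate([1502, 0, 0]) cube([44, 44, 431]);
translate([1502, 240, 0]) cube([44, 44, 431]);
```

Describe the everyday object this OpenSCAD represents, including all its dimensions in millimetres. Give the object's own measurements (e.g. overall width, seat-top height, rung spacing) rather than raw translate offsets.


A long wooden bench with a 1546 mm (x) × 284 mm (y) seat, 49 mm thick, its top surface 480 mm above the floor. Four 44 mm square legs at the seat corners, flush with the edges, run from z = 0 to the seat underside.


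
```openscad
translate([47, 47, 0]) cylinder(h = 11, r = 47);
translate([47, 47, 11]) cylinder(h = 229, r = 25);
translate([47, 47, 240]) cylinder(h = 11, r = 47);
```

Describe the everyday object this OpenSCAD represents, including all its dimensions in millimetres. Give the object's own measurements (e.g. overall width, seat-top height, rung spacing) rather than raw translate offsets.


A spool: two coaxial disc flanges of radius 47 mm and thickness 11 mm, joined by a core cylinder of radius 25 mm and height 229 mm. The lower flange rests on z = 0 and the three cylinders share a vertical axis.


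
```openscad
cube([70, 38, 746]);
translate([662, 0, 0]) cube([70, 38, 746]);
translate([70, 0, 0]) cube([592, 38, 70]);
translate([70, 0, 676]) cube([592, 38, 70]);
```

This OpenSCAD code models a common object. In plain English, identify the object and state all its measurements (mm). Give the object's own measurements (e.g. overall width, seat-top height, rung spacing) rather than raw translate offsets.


A rectangular picture frame lying in the x–z plane (depth along y). The opening is 592 mm wide (x) by 606 mm tall (z), surrounded by a border 70 mm wide on all four sides. The frame is 38 mm deep and is made of two full-height vertical stiles with two horizontal rails fitted between them.


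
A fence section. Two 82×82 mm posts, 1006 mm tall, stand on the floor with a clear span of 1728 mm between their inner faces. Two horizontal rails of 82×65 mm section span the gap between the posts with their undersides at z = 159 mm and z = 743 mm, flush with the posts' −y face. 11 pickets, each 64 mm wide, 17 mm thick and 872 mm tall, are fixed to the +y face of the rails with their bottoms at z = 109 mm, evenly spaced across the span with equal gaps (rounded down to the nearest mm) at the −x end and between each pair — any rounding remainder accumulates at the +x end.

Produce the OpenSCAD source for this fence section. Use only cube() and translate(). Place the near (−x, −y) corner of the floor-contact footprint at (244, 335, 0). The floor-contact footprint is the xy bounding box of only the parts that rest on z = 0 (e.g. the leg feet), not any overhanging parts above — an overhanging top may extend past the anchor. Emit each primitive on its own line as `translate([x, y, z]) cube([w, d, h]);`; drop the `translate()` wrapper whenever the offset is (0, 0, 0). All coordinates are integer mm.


translate([244, 335, 0]) cube([82, 82, 1006]);
translate([2054, 335, 0]) cube([82, 82, 1006]);
translate([326, 335, 159]) cube([1728, 82, 65]);
translate([326, 335, 743]) cube([1728, 82, 65]);
translate([411, 417, 109]) cube([64, 17, 872]);
translate([560, 417, 109]) cube([64, 17, 872]);
translate([709, 417, 109]) cube([64, 17, 872]);
translate([858, 417, 109]) cube([64, 17, 872]);
translate([1007, 417, 109]) cube([64, 17, 872]);
translate([1156, 417, 109]) cube([64, 17, 872]);
translate([1305, 417, 109]) cube([64, 17, 872]);
translate([1454, 417, 109]) cube([64, 17, 872]);
translate([1603, 417, 109]) cube([64, 17, 872]);
translate([1752, 417, 109]) cube([64, 17, 872]);
translate([1901, 417, 109]) cube([64, 17, 872]);


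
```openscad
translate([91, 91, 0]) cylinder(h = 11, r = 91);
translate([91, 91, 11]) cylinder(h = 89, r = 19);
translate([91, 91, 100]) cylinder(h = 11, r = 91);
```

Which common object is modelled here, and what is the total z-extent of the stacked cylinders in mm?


A spool. The overall height is 111 mm.

Three coaxial cylinders, large–small–large — a spool. Two 11 mm flanges and a 89 mm core give 11 + 89 + 11 = 111 mm.


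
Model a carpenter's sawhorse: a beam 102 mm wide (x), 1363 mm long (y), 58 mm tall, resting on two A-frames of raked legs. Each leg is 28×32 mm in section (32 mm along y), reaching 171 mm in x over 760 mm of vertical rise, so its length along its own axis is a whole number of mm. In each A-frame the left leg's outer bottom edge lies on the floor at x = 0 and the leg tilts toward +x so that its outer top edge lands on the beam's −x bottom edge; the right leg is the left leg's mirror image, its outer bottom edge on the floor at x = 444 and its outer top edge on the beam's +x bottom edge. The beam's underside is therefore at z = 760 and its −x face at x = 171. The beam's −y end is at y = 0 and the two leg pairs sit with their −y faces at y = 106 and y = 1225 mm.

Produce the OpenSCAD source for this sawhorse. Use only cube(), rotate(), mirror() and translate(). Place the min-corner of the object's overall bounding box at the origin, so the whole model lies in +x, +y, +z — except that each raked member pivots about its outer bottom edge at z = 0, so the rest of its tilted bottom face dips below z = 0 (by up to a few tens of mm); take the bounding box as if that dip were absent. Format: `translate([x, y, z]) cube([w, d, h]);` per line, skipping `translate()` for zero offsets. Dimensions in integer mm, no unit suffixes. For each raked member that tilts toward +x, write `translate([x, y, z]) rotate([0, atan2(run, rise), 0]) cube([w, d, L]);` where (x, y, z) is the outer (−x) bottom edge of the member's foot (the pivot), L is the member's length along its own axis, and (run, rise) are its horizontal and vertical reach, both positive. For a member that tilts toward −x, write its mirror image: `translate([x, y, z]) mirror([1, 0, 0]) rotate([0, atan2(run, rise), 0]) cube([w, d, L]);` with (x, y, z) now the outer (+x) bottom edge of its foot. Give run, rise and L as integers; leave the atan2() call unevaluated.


translate([171, 0, 760]) cube([102, 1363, 58]);
translate([0, 106, 0]) rotate([0, atan2(171, 760), 0]) cube([28, 32, 779]);
translate([444, 106, 0]) mirror([1, 0, 0]) rotate([0, atan2(171, 760), 0]) cube([28, 32, 779]);
translate([0, 1225, 0]) rotate([0, atan2(171, 760), 0]) cube([28, 32, 779]);
translate([444, 1225, 0]) mirror([1, 0, 0]) rotate([0, atan2(171, 760), 0]) cube([28, 32, 779]);


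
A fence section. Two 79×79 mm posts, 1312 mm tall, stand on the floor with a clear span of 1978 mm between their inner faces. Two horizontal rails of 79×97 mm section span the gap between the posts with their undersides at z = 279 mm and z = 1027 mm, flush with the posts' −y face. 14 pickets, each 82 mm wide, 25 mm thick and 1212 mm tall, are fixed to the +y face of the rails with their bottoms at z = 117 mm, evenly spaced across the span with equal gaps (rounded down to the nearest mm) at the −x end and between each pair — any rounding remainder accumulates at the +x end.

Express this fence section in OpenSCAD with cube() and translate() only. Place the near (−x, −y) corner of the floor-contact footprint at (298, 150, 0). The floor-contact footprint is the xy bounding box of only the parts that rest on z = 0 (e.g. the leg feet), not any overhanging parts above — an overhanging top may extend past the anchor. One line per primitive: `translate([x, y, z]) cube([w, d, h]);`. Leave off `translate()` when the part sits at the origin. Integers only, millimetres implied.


translate([298, 150, 0]) cube([79, 79, 1312]);
translate([2355, 150, 0]) cube([79, 79, 1312]);
translate([377, 150, 279]) cube([1978, 79, 97]);
translate([377, 150, 1027]) cube([1978, 79, 97]);
translate([432, 229, 117]) cube([82, 25, 1212]);
translate([569, 229, 117]) cube([82, 25, 1212]);
translate([706, 229, 117]) cube([82, 25, 1212]);
translate([843, 229, 117]) cube([82, 25, 1212]);
translate([980, 229, 117]) cube([82, 25, 1212]);
translate([1117, 229, 117]) cube([82, 25, 1212]);
translate([1254, 229, 117]) cube([82, 25, 1212]);
translate([1391, 229, 117]) cube([82, 25, 1212]);
translate([1528, 229, 117]) cube([82, 25, 1212]);
translate([1665, 229, 117]) cube([82, 25, 1212]);
translate([1802, 229, 117]) cube([82, 25, 1212]);
translate([1939, 229, 117]) cube([82, 25, 1212]);
translate([2076, 229, 117]) cube([82, 25, 1212]);
translate([2213, 229, 117]) cube([82, 25, 1212]);


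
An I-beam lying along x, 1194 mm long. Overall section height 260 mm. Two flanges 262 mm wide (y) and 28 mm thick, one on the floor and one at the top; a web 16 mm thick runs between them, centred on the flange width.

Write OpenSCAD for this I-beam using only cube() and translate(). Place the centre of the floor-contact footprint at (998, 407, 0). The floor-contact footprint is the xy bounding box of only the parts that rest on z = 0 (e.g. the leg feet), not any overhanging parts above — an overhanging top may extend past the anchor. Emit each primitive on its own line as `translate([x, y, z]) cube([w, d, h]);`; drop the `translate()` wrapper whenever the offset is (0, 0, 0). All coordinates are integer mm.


translate([401, 276, 0]) cube([1194, 262, 28]);
translate([401, 399, 28]) cube([1194, 16, 204]);
translate([401, 276, 232]) cube([1194, 262, 28]);
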